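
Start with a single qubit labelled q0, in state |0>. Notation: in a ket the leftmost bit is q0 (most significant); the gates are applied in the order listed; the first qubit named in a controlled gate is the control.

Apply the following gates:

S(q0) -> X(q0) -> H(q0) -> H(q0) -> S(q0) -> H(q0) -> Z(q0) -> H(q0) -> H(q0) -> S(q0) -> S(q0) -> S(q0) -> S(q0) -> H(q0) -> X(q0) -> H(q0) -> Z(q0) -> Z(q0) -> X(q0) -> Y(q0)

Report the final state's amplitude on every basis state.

The final amplitudes are sqrt(2)/2 on |0>, sqrt(2)/2 on |1>. Key observation: the block from step 14 through step 17 cancels to the identity and can be dropped.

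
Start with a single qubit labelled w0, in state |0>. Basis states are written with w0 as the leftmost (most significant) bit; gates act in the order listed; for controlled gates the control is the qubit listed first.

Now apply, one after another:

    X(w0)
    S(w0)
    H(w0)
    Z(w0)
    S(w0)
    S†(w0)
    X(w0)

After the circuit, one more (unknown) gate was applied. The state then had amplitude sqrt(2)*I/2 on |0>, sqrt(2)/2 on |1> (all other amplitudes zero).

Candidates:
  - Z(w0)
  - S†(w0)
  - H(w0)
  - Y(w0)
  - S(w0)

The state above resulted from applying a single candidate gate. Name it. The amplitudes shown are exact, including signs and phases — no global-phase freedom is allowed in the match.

The unique candidate consistent with the amplitudes is S†(w0).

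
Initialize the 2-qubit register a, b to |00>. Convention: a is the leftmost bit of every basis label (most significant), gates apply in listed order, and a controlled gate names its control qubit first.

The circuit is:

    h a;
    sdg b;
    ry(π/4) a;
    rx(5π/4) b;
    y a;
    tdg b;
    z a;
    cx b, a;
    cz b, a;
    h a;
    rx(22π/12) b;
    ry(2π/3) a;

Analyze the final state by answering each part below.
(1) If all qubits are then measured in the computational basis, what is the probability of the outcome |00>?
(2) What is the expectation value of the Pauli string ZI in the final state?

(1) A full measurement returns |00> with probability -5*sqrt(6)/64 - 7*sqrt(2)/64 + sqrt(3)/16 + 5/16.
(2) The expectation value of ZI is 1/4 + sqrt(3)/4.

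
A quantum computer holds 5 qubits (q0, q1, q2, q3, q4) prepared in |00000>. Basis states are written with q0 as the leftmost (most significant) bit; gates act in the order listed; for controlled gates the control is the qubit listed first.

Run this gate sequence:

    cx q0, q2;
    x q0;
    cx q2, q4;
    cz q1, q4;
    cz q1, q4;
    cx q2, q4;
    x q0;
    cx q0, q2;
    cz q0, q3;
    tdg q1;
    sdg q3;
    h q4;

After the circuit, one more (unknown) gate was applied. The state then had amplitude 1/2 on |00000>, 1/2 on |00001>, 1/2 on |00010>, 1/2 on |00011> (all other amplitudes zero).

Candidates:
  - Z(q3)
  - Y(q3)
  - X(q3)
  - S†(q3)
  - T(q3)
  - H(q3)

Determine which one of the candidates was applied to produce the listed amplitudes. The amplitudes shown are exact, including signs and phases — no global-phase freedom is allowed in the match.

It was H(q3) that produced the state shown. Key observation: gates 1-8 undo each other exactly, leaving only the rest of the circuit to track.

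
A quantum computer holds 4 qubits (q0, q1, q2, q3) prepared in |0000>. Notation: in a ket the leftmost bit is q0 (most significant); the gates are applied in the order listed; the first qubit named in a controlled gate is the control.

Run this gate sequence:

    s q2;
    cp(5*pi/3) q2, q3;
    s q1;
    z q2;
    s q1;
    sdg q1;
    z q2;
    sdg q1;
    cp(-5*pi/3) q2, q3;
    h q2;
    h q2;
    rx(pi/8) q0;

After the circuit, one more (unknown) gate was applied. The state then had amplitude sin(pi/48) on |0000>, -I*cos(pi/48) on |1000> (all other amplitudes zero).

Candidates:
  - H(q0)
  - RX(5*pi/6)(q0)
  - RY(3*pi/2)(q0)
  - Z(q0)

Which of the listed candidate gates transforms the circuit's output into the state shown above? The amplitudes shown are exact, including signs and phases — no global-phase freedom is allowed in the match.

It was RX(5*pi/6)(q0) that produced the state shown. Key observation: steps 2-9 multiply out to the identity, so the circuit reduces to the remaining gates.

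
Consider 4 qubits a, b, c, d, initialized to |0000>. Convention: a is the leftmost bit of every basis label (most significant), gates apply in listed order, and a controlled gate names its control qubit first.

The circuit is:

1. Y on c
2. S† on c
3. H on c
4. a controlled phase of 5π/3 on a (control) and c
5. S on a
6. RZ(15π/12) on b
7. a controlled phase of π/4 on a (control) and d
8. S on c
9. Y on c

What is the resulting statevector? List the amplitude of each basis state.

After the circuit, the state carries amplitude sqrt(2)*exp(3*I*pi/8)/2 on |0000>, -sqrt(2)*exp(7*I*pi/8)/2 on |0010>, and 0 on every other basis state.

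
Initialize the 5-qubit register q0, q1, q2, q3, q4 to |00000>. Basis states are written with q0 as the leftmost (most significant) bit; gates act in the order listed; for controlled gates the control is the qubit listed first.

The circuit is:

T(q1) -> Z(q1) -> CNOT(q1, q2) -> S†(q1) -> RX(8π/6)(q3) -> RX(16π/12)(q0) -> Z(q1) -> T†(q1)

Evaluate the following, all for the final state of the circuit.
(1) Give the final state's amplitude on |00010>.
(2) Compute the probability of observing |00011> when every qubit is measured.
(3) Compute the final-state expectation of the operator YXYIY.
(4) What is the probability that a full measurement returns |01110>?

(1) |00010> carries amplitude sqrt(3)*I/4 in the final state.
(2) Outcome |00011> occurs with probability 0.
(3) In the final state, YXYIY has expectation 0.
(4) The probability of measuring |01110> is 0.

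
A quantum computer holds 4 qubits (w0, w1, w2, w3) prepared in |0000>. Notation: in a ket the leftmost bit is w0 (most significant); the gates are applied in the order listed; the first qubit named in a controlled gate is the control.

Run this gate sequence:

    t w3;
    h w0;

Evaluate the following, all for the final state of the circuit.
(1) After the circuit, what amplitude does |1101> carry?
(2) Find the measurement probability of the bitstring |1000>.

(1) The final state's coefficient on |1101> equals 0.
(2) A full measurement returns |1000> with probability 1/2.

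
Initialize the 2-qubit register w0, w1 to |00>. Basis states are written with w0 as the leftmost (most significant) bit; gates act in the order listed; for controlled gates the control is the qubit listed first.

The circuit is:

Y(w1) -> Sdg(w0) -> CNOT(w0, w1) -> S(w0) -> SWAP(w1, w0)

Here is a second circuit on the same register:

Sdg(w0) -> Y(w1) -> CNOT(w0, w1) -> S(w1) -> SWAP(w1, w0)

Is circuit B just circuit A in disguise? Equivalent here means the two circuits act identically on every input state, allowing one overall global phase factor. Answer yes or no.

No, they are not equivalent — no single phase factor reconciles the two unitaries.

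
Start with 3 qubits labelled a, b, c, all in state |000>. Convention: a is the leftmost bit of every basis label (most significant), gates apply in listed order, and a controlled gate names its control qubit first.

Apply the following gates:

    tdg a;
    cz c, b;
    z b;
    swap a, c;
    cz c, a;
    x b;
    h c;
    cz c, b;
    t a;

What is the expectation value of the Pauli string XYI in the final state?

In the final state, XYI has expectation 0.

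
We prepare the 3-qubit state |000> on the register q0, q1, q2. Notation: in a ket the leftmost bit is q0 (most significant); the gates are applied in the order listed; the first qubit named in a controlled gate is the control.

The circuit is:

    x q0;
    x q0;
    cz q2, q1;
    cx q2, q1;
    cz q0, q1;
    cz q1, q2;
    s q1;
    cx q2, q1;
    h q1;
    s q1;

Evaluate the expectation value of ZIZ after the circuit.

The expectation value of ZIZ is 1. Key observation: gates 1-2 undo each other exactly, leaving only the rest of the circuit to track.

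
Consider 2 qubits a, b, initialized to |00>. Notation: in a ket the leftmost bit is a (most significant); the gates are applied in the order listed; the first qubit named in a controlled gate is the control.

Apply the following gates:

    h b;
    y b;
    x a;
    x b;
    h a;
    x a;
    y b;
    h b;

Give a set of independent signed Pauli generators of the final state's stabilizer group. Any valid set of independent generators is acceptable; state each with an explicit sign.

The stabilizer group can be generated by -XI, +IZ, among other valid generating sets.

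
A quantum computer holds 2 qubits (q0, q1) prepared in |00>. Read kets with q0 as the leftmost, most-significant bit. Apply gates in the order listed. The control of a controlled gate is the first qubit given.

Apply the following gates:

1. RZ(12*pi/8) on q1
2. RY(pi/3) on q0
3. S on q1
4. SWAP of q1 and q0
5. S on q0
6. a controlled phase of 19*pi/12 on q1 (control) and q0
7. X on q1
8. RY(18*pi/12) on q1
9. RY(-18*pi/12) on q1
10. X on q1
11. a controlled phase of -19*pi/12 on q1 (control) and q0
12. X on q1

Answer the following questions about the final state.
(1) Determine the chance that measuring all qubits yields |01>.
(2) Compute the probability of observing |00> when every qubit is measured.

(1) The probability of measuring |01> is 3/4. Key observation: gates 6-11 undo each other exactly, leaving only the rest of the circuit to track.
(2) Outcome |00> occurs with probability 1/4.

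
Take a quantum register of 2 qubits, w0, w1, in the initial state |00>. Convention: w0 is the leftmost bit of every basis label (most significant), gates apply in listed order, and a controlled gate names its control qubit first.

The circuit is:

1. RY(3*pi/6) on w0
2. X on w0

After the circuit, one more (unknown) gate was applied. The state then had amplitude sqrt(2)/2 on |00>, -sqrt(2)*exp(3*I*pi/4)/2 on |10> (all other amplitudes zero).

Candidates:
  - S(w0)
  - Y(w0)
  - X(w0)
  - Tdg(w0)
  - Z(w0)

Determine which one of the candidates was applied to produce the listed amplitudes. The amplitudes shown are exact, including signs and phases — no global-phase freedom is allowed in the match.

The unique candidate consistent with the amplitudes is Tdg(w0).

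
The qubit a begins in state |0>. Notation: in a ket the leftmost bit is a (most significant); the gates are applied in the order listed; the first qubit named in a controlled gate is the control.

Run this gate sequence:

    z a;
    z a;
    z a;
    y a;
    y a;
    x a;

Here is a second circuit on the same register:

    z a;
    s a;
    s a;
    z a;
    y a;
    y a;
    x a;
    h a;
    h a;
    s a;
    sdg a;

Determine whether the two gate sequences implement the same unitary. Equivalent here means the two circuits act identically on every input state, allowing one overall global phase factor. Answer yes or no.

Yes, they are equivalent — the unitaries differ by at most a global phase.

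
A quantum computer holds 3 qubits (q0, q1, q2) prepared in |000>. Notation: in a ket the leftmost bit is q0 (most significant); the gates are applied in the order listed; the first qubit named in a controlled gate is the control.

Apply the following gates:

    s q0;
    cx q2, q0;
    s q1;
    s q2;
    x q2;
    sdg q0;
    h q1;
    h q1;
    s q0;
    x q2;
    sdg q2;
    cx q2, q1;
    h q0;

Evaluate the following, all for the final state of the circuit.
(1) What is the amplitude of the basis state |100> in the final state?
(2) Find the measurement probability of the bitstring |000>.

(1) The amplitude on |100> is sqrt(2)/2. Key observation: gates 4-11 undo each other exactly, leaving only the rest of the circuit to track.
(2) A full measurement returns |000> with probability 1/2.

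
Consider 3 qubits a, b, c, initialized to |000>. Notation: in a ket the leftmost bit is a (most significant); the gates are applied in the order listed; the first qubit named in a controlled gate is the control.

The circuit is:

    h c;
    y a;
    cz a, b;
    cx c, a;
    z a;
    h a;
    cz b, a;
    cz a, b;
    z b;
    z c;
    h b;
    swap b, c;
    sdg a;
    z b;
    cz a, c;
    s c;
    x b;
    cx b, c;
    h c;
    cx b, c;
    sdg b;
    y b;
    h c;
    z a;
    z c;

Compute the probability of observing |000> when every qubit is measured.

Outcome |000> occurs with probability 1/8.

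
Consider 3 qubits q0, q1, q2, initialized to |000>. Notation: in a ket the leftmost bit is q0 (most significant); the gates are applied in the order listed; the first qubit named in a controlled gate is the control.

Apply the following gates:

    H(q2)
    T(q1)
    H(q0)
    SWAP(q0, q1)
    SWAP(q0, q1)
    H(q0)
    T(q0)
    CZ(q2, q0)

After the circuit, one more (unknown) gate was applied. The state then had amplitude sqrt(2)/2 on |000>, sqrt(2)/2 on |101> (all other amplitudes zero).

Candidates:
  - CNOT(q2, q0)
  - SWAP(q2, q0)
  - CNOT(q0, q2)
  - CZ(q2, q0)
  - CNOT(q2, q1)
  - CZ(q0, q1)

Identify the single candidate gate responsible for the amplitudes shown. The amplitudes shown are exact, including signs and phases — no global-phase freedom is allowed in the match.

The applied gate was CNOT(q2, q0). Key observation: the block from step 3 through step 6 cancels to the identity and can be dropped.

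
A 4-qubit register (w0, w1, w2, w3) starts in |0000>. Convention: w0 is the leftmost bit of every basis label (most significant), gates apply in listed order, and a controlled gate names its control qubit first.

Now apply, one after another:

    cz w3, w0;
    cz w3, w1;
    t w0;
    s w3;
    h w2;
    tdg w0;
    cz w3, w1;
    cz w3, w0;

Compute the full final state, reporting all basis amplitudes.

After the circuit, the state carries amplitude sqrt(2)/2 on |0000>, sqrt(2)/2 on |0010>, and 0 on every other basis state.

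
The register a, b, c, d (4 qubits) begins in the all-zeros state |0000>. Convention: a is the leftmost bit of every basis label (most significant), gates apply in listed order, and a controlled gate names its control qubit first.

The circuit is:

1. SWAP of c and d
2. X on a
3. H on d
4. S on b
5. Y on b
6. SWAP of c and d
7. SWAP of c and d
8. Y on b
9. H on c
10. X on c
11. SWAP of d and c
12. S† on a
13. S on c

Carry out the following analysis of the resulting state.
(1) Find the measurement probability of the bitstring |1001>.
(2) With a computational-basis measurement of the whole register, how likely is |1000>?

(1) The probability of measuring |1001> is 1/4.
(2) Outcome |1000> occurs with probability 1/4.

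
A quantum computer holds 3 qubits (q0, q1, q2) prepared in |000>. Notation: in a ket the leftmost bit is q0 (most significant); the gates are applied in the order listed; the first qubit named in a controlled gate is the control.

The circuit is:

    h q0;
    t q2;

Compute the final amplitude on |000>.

The final state's coefficient on |000> equals sqrt(2)/2.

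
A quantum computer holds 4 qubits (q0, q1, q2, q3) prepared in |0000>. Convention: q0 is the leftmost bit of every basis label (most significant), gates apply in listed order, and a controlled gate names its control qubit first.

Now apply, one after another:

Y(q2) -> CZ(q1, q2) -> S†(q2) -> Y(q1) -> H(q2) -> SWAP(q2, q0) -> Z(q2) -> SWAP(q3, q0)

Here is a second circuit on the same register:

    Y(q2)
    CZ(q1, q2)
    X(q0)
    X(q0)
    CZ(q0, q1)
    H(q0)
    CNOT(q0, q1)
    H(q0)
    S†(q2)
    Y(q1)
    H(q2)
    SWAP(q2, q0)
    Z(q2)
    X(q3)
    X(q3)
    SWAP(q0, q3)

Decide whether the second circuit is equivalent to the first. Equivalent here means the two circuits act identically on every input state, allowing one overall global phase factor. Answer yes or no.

No: there is an input state on which the two circuits produce genuinely different outputs (not merely differing by a phase).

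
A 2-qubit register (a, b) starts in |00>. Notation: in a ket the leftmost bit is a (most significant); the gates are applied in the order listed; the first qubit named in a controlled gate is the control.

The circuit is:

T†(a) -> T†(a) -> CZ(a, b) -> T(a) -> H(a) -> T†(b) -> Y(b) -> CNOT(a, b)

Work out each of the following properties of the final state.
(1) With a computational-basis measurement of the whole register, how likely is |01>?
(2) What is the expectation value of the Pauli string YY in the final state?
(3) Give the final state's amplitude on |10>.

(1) A full measurement returns |01> with probability 1/2.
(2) In the final state, YY has expectation 1.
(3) The final state's coefficient on |10> equals sqrt(2)*I/2.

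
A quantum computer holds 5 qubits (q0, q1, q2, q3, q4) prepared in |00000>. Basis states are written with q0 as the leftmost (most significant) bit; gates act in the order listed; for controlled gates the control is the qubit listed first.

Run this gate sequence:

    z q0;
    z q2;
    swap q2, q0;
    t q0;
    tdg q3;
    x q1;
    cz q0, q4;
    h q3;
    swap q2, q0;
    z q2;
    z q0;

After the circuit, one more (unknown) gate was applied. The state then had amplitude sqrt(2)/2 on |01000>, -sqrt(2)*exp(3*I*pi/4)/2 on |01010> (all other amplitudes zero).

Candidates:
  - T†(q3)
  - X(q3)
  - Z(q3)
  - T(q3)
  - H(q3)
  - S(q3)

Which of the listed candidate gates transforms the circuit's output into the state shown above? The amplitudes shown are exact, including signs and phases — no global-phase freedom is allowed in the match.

The unique candidate consistent with the amplitudes is T†(q3).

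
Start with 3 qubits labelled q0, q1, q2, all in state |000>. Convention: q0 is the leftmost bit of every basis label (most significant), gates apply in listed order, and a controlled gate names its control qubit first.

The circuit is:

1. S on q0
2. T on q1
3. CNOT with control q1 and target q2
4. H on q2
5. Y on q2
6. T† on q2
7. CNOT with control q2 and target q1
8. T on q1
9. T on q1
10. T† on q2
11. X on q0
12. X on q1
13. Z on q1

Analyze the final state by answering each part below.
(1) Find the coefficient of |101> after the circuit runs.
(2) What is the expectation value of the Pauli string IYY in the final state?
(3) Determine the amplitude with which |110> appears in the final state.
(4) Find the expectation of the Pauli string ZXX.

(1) The amplitude on |101> is sqrt(2)*I/2.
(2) In the final state, IYY has expectation 1.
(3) |110> carries amplitude sqrt(2)*I/2 in the final state.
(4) The expectation value of ZXX is -1.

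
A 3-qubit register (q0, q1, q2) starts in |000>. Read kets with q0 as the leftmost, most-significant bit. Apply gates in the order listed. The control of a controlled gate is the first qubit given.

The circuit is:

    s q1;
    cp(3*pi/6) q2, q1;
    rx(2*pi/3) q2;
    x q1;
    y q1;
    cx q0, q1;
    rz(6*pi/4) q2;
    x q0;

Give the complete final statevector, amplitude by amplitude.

After the circuit, the state carries amplitude exp(3*I*pi/4)/2 on |100>, -sqrt(3)*exp(3*I*pi/4)/2 on |101>, and 0 on every other basis state.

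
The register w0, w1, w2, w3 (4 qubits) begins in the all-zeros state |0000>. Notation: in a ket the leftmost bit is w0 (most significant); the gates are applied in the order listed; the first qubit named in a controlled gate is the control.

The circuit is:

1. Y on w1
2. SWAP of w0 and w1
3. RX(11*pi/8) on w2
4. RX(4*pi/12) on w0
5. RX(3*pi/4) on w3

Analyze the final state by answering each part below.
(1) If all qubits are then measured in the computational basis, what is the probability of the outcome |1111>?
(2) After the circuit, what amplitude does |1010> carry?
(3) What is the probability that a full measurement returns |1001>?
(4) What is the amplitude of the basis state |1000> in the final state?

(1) The probability of measuring |1111> is 0.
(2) The final state's coefficient on |1010> equals sqrt(6 - 3*sqrt(2))*sin(5*pi/16)/4.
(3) The probability of measuring |1001> is 3*(2 - sqrt(2 - sqrt(2)))*(sqrt(2) + 2)/64.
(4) |1000> carries amplitude -I*sqrt(6 - 3*sqrt(2))*cos(5*pi/16)/4 in the final state.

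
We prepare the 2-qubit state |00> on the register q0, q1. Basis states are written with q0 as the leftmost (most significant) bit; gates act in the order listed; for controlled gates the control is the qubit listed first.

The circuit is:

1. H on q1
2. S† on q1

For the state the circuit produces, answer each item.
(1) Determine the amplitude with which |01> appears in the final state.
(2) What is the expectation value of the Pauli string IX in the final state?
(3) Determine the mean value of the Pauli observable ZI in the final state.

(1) The final state's coefficient on |01> equals -sqrt(2)*I/2.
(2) In the final state, IX has expectation 0.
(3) In the final state, ZI has expectation 1.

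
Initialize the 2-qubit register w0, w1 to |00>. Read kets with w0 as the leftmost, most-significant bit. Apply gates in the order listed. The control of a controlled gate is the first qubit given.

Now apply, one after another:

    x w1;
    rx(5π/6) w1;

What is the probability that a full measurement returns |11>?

The probability of measuring |11> is 0.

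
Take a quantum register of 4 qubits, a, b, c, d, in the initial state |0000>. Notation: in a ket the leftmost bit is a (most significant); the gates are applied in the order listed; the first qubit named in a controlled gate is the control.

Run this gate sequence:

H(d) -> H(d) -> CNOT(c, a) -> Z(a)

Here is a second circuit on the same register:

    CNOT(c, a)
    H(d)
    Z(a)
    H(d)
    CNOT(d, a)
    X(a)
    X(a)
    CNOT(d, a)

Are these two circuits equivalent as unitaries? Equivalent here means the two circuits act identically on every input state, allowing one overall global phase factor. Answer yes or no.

Yes, they are equivalent — the unitaries differ by at most a global phase.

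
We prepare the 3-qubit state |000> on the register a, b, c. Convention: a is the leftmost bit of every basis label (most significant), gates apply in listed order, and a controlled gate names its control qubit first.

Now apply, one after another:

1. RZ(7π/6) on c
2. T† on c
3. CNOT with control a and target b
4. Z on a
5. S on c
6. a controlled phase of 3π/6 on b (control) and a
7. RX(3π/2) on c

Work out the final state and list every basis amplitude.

The final amplitudes are sqrt(2)*exp(5*I*pi/12)/2 on |000>, sqrt(2)*exp(11*I*pi/12)/2 on |001>, and 0 on every other basis state.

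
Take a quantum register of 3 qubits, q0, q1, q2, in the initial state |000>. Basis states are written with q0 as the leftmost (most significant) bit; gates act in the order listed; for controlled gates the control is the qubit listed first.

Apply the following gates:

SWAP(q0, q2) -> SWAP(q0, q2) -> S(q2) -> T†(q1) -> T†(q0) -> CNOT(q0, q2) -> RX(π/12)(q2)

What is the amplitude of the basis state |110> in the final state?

The final state's coefficient on |110> equals 0.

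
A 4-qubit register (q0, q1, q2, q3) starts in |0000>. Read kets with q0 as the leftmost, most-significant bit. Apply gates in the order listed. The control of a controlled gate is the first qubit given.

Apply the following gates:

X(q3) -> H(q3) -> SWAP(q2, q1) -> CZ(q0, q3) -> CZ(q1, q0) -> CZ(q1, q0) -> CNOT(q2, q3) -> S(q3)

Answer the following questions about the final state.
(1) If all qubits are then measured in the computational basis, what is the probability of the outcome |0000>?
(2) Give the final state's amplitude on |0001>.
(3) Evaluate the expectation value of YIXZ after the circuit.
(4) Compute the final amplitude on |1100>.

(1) Outcome |0000> occurs with probability 1/2. Key observation: the block from step 5 through step 6 cancels to the identity and can be dropped.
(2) The amplitude on |0001> is -sqrt(2)*I/2.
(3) The observable YIXZ averages to 0.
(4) |1100> carries amplitude 0 in the final state.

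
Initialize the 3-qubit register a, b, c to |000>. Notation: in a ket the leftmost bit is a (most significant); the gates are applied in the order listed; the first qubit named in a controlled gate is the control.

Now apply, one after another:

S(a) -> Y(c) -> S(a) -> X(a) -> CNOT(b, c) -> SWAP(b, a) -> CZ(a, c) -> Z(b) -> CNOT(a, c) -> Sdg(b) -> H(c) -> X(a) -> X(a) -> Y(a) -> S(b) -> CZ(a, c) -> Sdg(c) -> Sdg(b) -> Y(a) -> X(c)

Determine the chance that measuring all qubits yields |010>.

A full measurement returns |010> with probability 1/2.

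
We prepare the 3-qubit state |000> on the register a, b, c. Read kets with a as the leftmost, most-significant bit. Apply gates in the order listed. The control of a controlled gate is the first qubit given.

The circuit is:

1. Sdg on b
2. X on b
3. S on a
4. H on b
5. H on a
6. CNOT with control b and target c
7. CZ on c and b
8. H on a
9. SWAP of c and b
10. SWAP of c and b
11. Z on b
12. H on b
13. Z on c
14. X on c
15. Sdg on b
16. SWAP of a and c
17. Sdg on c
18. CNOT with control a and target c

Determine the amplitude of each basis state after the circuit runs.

After the circuit, the state carries amplitude 1/2 on |000>, 0 on |001>, I/2 on |010>, 0 on |011>, 0 on |100>, 1/2 on |101>, 0 on |110>, -I/2 on |111>.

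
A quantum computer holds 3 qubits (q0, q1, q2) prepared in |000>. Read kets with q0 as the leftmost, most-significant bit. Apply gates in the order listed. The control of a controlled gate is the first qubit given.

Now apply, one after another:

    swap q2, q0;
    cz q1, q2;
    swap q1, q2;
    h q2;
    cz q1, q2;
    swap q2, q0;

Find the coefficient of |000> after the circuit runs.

The final state's coefficient on |000> equals sqrt(2)/2.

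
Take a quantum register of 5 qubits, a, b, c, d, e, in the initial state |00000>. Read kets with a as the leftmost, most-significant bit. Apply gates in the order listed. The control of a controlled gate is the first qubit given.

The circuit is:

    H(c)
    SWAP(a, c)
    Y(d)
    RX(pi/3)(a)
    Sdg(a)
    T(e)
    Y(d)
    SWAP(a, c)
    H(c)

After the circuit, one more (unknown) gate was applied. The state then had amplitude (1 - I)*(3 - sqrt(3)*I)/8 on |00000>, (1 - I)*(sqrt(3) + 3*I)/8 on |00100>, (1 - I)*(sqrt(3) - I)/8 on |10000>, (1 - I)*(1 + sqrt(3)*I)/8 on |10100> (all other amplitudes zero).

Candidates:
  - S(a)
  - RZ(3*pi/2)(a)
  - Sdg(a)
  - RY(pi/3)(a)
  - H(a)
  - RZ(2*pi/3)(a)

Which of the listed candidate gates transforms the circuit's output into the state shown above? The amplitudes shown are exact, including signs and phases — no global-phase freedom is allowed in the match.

It was RY(pi/3)(a) that produced the state shown.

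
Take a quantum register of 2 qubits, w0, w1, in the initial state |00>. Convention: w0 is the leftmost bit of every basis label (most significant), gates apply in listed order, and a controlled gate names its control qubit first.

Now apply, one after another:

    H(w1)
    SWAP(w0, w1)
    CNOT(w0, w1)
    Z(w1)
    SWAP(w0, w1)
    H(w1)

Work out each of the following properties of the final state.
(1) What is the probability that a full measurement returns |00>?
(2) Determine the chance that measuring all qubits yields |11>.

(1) A full measurement returns |00> with probability 1/4.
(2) The probability of measuring |11> is 1/4.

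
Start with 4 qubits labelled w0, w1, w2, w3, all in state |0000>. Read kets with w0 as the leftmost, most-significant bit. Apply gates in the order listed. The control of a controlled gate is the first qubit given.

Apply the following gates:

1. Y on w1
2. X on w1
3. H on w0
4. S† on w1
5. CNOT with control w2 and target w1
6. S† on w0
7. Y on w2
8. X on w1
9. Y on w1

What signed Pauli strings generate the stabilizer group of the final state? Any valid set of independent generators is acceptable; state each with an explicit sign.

One valid set of independent stabilizer generators is -YIII, +IZII, -IIZI, +IIIZ (any independent generating set of the same group is equally correct).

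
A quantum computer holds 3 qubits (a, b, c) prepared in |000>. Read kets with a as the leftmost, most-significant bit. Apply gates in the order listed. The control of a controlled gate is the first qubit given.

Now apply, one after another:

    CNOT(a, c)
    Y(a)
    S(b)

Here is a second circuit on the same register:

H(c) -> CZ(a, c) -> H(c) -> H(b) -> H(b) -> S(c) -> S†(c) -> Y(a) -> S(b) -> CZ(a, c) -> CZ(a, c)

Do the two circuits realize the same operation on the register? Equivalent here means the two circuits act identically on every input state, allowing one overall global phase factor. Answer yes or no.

Yes, they are equivalent — the unitaries differ by at most a global phase.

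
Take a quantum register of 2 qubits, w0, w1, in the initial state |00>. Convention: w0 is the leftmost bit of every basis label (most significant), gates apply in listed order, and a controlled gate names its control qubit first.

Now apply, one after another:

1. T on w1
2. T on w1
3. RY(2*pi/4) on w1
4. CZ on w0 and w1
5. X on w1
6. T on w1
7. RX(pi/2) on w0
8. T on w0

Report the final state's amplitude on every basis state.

The resulting statevector has amplitude 1/2 on |00>, exp(I*pi/4)/2 on |01>, -exp(3*I*pi/4)/2 on |10>, 1/2 on |11>.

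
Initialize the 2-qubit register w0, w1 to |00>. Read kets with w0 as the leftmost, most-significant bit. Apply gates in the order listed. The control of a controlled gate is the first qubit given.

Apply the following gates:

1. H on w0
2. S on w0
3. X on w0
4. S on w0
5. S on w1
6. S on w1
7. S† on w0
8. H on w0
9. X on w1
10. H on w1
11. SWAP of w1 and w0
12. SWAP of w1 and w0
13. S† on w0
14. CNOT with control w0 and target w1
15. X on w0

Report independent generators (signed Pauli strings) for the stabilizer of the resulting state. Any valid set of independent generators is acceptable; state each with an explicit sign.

The final state is stabilized by the group generated by -XI, -IX; other independent generating sets are equally valid.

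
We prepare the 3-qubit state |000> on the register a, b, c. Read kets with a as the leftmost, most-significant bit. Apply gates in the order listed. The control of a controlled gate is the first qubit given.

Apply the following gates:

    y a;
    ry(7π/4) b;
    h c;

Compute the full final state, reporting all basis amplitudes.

After the circuit, the state carries amplitude 0 on |000>, 0 on |001>, 0 on |010>, 0 on |011>, -I*sqrt(2*sqrt(2) + 4)/4 on |100>, -I*sqrt(2*sqrt(2) + 4)/4 on |101>, I*sqrt(4 - 2*sqrt(2))/4 on |110>, I*sqrt(4 - 2*sqrt(2))/4 on |111>.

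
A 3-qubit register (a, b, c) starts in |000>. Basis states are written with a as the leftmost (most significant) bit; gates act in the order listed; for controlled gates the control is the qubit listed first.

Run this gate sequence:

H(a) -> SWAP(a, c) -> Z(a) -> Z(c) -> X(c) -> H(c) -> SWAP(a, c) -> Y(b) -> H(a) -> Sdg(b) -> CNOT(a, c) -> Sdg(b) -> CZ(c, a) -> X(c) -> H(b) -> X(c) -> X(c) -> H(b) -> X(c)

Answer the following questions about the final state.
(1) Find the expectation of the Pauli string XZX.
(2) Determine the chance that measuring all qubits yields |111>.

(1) The expectation value of XZX is -1. Key observation: gates 14-19 undo each other exactly, leaving only the rest of the circuit to track.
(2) Outcome |111> occurs with probability 1/2.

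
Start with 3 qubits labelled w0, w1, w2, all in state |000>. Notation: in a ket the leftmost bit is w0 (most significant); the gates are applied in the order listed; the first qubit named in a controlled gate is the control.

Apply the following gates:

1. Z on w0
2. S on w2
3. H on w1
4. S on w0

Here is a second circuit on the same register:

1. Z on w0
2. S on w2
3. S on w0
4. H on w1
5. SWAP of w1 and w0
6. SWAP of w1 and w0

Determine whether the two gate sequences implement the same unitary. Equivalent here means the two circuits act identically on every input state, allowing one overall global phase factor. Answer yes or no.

Yes: on every input state the two circuits agree up to one overall phase factor.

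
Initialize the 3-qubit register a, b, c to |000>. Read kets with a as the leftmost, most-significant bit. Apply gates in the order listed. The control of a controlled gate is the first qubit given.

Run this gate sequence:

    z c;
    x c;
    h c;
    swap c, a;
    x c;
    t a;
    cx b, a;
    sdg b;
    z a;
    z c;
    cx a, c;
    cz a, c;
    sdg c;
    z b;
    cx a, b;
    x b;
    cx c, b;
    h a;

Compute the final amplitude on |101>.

The amplitude on |101> is I/2.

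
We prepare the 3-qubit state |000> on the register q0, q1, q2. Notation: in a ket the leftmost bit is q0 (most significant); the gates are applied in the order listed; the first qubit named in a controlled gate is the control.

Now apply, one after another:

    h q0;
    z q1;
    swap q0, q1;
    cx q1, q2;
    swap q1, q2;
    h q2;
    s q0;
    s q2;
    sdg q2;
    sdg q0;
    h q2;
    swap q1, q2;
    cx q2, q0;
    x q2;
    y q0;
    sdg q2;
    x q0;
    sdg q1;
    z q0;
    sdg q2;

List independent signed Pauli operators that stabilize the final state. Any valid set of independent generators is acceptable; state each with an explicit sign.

The final state is stabilized by the group generated by -XXY, -ZIZ, -IZZ; other independent generating sets are equally valid. Key observation: gates 5-12 undo each other exactly, leaving only the rest of the circuit to track.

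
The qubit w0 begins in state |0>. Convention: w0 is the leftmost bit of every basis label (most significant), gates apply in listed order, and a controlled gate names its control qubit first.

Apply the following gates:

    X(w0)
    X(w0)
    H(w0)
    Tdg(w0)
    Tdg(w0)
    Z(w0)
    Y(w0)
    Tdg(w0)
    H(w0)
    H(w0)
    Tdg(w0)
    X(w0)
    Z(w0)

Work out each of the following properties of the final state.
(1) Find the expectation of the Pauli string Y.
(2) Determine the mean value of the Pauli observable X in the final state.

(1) The observable Y averages to 0.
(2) The observable X averages to -1.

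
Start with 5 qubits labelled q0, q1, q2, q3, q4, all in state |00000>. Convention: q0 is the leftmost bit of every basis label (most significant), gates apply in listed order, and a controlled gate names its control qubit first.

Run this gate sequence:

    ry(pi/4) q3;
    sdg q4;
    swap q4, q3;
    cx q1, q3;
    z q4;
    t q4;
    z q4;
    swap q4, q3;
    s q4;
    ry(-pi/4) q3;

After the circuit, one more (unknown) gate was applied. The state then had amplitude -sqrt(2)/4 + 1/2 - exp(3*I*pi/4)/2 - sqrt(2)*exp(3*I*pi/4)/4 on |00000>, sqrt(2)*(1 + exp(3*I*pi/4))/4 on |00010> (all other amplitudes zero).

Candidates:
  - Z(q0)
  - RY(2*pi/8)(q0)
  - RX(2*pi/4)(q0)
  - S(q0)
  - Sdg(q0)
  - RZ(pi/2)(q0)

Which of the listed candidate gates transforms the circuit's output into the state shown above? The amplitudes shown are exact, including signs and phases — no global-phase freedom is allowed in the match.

It was RZ(pi/2)(q0) that produced the state shown.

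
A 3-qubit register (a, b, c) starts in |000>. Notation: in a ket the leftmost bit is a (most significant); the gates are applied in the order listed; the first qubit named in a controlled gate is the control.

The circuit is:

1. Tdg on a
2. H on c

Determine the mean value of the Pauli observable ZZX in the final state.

The observable ZZX averages to 1.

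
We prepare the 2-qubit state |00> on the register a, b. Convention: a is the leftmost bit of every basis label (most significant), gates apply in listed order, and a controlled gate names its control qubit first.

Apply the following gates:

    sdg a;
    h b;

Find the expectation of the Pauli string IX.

The expectation value of IX is 1.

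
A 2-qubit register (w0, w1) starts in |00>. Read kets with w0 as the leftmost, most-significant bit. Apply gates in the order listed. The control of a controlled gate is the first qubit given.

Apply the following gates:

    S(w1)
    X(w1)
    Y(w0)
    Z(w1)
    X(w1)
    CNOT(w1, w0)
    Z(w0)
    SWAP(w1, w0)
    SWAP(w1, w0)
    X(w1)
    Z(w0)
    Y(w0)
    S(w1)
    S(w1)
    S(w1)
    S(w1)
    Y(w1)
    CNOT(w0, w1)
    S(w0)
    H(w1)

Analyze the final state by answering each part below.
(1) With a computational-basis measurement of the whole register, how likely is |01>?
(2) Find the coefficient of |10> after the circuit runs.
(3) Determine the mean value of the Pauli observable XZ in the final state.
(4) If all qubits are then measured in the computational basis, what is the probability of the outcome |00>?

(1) Outcome |01> occurs with probability 1/2.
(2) |10> carries amplitude 0 in the final state.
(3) In the final state, XZ has expectation 0.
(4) Outcome |00> occurs with probability 1/2.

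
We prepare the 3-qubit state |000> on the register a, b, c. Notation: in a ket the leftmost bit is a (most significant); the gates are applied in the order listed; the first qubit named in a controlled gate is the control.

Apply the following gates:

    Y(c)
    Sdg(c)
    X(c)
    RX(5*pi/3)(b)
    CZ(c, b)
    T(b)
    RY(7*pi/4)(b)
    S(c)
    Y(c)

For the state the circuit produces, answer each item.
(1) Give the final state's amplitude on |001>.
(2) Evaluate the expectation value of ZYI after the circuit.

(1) |001> carries amplitude -sqrt(2 - sqrt(2))*exp(I*pi/4)/4 + I*sqrt(3*sqrt(2) + 6)/4 in the final state.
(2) The expectation value of ZYI is sqrt(6)/4.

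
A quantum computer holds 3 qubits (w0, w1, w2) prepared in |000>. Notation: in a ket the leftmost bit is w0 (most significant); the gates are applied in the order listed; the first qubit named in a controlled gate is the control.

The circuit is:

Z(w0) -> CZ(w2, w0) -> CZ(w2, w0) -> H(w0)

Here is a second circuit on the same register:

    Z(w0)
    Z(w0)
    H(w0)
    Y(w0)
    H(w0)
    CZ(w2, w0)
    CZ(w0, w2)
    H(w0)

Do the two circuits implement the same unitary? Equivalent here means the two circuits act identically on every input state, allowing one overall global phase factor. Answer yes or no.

No — the two circuits implement different unitaries, even allowing a global phase.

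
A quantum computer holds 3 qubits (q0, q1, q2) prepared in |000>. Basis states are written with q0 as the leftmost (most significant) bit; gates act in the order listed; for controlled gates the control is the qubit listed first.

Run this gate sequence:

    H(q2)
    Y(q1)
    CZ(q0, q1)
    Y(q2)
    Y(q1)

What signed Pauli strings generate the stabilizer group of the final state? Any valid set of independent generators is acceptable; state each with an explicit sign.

One valid set of independent stabilizer generators is -IIX, +ZII, +IZI (any independent generating set of the same group is equally correct).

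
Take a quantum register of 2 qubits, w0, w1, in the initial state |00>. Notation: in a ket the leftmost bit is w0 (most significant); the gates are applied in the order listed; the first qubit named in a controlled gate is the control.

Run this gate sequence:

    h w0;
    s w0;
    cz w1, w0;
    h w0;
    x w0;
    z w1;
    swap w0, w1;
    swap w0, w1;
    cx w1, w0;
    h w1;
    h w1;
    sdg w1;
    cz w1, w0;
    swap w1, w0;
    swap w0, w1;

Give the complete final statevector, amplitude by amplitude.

The resulting statevector has amplitude 1/2 - I/2 on |00>, 0 on |01>, 1/2 + I/2 on |10>, 0 on |11>. Key observation: steps 10-11 multiply out to the identity, so the circuit reduces to the remaining gates.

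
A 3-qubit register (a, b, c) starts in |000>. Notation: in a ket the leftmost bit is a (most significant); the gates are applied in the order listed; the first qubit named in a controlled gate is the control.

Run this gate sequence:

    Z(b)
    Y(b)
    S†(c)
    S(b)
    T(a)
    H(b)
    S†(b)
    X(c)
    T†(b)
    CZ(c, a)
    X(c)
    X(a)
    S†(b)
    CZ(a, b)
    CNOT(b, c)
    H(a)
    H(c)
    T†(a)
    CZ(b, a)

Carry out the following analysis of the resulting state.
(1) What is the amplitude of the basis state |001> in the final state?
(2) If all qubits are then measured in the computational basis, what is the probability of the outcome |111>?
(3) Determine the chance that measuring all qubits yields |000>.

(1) The amplitude on |001> is -sqrt(2)/4.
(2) Outcome |111> occurs with probability 1/8.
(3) Outcome |000> occurs with probability 1/8.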